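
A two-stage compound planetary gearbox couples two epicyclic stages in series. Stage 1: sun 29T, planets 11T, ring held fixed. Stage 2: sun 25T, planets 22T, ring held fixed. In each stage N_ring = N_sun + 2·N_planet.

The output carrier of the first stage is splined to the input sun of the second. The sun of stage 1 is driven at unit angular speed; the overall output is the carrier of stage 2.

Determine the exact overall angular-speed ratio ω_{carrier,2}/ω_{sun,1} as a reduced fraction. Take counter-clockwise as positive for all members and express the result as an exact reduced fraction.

Stage 1: N_ring = 29 + 2·11 = 51
Stage 1: 29(ω_s−ω_c) = −51(ω_r−ω_c),  ω_r=0, ω_s=1
Stage 1: 29(1−ω_c) = −51(0−ω_c)  ⇒  80ω_c = 29  ⇒  ω_c = 29/80
  ⇒ ω_c¹/ω_s¹ = 29/80
Stage 2: N_ring = 25 + 2·22 = 69
Stage 2: 25(ω_s−ω_c) = −69(ω_r−ω_c),  ω_r=0, ω_s=1
Stage 2: 25(1−ω_c) = −69(0−ω_c)  ⇒  94ω_c = 25  ⇒  ω_c = 25/94
  ⇒ ω_c²/ω_s² = 25/94
Coupling ω_s² = ω_c¹ ⇒ overall = 29/80 × 25/94 = 145/1504

145/1504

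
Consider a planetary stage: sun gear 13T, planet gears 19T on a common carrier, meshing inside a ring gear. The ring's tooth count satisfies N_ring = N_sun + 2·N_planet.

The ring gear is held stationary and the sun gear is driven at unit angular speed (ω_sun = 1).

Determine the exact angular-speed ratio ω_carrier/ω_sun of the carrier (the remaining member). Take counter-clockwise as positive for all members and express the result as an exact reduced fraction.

13/64

N_ring = 13 + 2·19 = 51
13(ω_s−ω_c) = −51(ω_r−ω_c),  ω_r=0, ω_s=1
13(1−ω_c) = −51(0−ω_c)  ⇒  64ω_c = 13  ⇒  ω_c = 13/64
ω_c/ω_s = 13/64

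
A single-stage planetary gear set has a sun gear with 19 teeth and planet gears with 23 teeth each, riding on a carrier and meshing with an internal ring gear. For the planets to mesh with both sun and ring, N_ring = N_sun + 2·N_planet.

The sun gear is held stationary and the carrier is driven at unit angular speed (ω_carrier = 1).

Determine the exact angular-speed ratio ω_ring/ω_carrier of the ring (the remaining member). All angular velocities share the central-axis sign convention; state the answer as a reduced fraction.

N_ring = 19 + 2·23 = 65
19(ω_s−ω_c) = −65(ω_r−ω_c),  ω_s=0, ω_c=1
ω_r = 1 − (19/65)(0−1) = 84/65
ω_r/ω_c = 84/65

84/65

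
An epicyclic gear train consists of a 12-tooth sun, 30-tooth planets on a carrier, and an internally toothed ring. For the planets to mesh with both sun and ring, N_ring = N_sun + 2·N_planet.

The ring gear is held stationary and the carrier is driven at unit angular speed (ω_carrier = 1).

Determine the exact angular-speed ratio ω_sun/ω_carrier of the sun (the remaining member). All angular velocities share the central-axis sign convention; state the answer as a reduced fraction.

7

N_ring = 12 + 2·30 = 72
12(ω_s−ω_c) = −72(ω_r−ω_c),  ω_r=0, ω_c=1
ω_s = 1 − (72/12)(0−1) = 7
ω_s/ω_c = 7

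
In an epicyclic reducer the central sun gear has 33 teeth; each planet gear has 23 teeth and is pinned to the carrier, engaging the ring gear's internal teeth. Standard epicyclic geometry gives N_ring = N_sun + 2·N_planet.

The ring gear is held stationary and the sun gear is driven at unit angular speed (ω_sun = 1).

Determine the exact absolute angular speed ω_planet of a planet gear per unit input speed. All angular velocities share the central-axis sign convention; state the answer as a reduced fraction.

N_ring = 33 + 2·23 = 79
33(ω_s−ω_c) = −79(ω_r−ω_c),  ω_r=0, ω_s=1
33(1−ω_c) = −79(0−ω_c)  ⇒  112ω_c = 33  ⇒  ω_c = 33/112
sun–planet: 33·(1−33/112) = −23·(ω_p−ω_c)  ⇒  ω_p−ω_c = −(33/23)·(79/112) = -2607/2576
ω_p = 33/112 − 2607/2576 = -33/46

-33/46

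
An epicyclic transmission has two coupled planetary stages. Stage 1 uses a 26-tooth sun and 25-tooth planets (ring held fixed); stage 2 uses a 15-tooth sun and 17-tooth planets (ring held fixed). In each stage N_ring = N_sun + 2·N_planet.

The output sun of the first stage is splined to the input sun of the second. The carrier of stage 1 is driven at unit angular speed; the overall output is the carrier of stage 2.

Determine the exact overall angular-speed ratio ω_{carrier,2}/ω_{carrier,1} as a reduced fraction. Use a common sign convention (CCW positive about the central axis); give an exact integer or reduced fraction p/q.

Stage 1: N_ring = 26 + 2·25 = 76
Stage 1: 26(ω_s−ω_c) = −76(ω_r−ω_c),  ω_r=0, ω_c=1
Stage 1: ω_s = 1 − (76/26)(0−1) = 51/13
  ⇒ ω_s¹/ω_c¹ = 51/13
Stage 2: N_ring = 15 + 2·17 = 49
Stage 2: 15(ω_s−ω_c) = −49(ω_r−ω_c),  ω_r=0, ω_s=1
Stage 2: 15(1−ω_c) = −49(0−ω_c)  ⇒  64ω_c = 15  ⇒  ω_c = 15/64
  ⇒ ω_c²/ω_s² = 15/64
Coupling ω_s² = ω_s¹ ⇒ overall = 51/13 × 15/64 = 765/832

765/832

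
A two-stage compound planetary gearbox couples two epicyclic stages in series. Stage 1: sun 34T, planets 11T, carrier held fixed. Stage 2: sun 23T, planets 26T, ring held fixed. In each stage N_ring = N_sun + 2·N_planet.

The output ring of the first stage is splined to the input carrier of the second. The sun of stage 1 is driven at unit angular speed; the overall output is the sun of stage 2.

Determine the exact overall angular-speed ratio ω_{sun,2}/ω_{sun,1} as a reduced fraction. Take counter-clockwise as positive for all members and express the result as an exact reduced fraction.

-119/46

Stage 1: N_ring = 34 + 2·11 = 56
Stage 1: 34(ω_s−ω_c) = −56(ω_r−ω_c),  ω_c=0, ω_s=1
Stage 1: ω_r = 0 − (34/56)(1−0) = -17/28
  ⇒ ω_r¹/ω_s¹ = -17/28
Stage 2: N_ring = 23 + 2·26 = 75
Stage 2: 23(ω_s−ω_c) = −75(ω_r−ω_c),  ω_r=0, ω_c=1
Stage 2: ω_s = 1 − (75/23)(0−1) = 98/23
  ⇒ ω_s²/ω_c² = 98/23
Coupling ω_c² = ω_r¹ ⇒ overall = -17/28 × 98/23 = -119/46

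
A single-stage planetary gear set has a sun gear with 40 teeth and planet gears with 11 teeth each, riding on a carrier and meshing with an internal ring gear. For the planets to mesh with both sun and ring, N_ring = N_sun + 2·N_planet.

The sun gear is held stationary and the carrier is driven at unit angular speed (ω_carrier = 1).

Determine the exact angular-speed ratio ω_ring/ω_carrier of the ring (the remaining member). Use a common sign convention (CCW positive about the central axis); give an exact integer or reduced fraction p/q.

51/31

N_ring = 40 + 2·11 = 62
40(ω_s−ω_c) = −62(ω_r−ω_c),  ω_s=0, ω_c=1
ω_r = 1 − (40/62)(0−1) = 51/31
ω_r/ω_c = 51/31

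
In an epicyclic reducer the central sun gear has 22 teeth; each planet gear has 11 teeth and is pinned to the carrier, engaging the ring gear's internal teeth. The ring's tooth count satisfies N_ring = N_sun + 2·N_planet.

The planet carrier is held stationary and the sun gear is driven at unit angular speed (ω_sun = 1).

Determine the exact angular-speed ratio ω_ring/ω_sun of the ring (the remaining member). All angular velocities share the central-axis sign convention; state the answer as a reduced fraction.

N_ring = 22 + 2·11 = 44
22(ω_s−ω_c) = −44(ω_r−ω_c),  ω_c=0, ω_s=1
ω_r = 0 − (22/44)(1−0) = -1/2
ω_r/ω_s = -1/2

-1/2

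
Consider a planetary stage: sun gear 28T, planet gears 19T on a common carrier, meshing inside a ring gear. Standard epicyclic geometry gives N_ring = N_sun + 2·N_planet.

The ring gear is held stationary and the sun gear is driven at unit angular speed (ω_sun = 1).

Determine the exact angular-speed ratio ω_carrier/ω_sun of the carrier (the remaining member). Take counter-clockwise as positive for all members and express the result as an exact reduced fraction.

14/47

N_ring = 28 + 2·19 = 66
28(ω_s−ω_c) = −66(ω_r−ω_c),  ω_r=0, ω_s=1
28(1−ω_c) = −66(0−ω_c)  ⇒  94ω_c = 28  ⇒  ω_c = 14/47
ω_c/ω_s = 14/47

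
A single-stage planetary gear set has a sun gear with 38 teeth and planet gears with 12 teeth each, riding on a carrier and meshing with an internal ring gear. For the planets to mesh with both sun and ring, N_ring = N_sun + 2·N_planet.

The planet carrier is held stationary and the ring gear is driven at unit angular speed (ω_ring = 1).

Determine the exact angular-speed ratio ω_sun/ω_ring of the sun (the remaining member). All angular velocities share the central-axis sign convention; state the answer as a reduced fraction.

-31/19

N_ring = 38 + 2·12 = 62
38(ω_s−ω_c) = −62(ω_r−ω_c),  ω_c=0, ω_r=1
ω_s = 0 − (62/38)(1−0) = -31/19
ω_s/ω_r = -31/19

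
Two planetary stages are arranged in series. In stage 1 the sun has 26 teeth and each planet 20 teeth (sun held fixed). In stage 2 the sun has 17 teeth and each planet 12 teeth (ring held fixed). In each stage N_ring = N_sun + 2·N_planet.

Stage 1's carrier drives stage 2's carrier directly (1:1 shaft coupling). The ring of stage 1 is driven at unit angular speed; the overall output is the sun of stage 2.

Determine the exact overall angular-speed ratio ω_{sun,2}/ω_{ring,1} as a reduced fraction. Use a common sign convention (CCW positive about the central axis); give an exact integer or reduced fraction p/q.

Stage 1: N_ring = 26 + 2·20 = 66
Stage 1: 26(ω_s−ω_c) = −66(ω_r−ω_c),  ω_s=0, ω_r=1
Stage 1: 26(0−ω_c) = −66(1−ω_c)  ⇒  92ω_c = 66  ⇒  ω_c = 33/46
  ⇒ ω_c¹/ω_r¹ = 33/46
Stage 2: N_ring = 17 + 2·12 = 41
Stage 2: 17(ω_s−ω_c) = −41(ω_r−ω_c),  ω_r=0, ω_c=1
Stage 2: ω_s = 1 − (41/17)(0−1) = 58/17
  ⇒ ω_s²/ω_c² = 58/17
Coupling ω_c² = ω_c¹ ⇒ overall = 33/46 × 58/17 = 957/391

957/391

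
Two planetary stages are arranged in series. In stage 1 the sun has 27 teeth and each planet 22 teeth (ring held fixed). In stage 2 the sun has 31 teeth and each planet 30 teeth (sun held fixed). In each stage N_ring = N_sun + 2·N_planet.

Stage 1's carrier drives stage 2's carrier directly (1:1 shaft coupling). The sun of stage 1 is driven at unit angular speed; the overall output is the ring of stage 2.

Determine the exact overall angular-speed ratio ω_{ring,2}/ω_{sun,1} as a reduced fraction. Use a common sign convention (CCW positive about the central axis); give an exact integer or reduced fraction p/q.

1647/4459

Stage 1: N_ring = 27 + 2·22 = 71
Stage 1: 27(ω_s−ω_c) = −71(ω_r−ω_c),  ω_r=0, ω_s=1
Stage 1: 27(1−ω_c) = −71(0−ω_c)  ⇒  98ω_c = 27  ⇒  ω_c = 27/98
  ⇒ ω_c¹/ω_s¹ = 27/98
Stage 2: N_ring = 31 + 2·30 = 91
Stage 2: 31(ω_s−ω_c) = −91(ω_r−ω_c),  ω_s=0, ω_c=1
Stage 2: ω_r = 1 − (31/91)(0−1) = 122/91
  ⇒ ω_r²/ω_c² = 122/91
Coupling ω_c² = ω_c¹ ⇒ overall = 27/98 × 122/91 = 1647/4459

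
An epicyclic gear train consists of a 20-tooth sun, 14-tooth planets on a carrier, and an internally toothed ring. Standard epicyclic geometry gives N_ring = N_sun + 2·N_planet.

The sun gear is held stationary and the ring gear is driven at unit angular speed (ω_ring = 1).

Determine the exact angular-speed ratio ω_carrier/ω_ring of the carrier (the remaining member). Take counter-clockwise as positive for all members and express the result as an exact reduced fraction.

N_ring = 20 + 2·14 = 48
20(ω_s−ω_c) = −48(ω_r−ω_c),  ω_s=0, ω_r=1
20(0−ω_c) = −48(1−ω_c)  ⇒  68ω_c = 48  ⇒  ω_c = 12/17
ω_c/ω_r = 12/17

12/17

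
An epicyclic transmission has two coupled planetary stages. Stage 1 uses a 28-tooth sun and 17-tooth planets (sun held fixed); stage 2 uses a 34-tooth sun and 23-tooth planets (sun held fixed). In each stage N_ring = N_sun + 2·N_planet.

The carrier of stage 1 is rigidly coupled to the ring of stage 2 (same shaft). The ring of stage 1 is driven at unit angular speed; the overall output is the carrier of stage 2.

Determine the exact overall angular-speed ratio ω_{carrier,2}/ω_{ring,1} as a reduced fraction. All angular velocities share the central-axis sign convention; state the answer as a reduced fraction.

248/513

Stage 1: N_ring = 28 + 2·17 = 62
Stage 1: 28(ω_s−ω_c) = −62(ω_r−ω_c),  ω_s=0, ω_r=1
Stage 1: 28(0−ω_c) = −62(1−ω_c)  ⇒  90ω_c = 62  ⇒  ω_c = 31/45
  ⇒ ω_c¹/ω_r¹ = 31/45
Stage 2: N_ring = 34 + 2·23 = 80
Stage 2: 34(ω_s−ω_c) = −80(ω_r−ω_c),  ω_s=0, ω_r=1
Stage 2: 34(0−ω_c) = −80(1−ω_c)  ⇒  114ω_c = 80  ⇒  ω_c = 40/57
  ⇒ ω_c²/ω_r² = 40/57
Coupling ω_r² = ω_c¹ ⇒ overall = 31/45 × 40/57 = 248/513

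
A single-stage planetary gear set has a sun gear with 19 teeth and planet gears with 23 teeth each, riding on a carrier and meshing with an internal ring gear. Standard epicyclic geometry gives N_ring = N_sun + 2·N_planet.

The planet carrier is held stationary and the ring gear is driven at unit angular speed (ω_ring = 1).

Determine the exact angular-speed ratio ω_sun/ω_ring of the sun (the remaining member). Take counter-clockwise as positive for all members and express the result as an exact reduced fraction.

-65/19

N_ring = 19 + 2·23 = 65
19(ω_s−ω_c) = −65(ω_r−ω_c),  ω_c=0, ω_r=1
ω_s = 0 − (65/19)(1−0) = -65/19
ω_s/ω_r = -65/19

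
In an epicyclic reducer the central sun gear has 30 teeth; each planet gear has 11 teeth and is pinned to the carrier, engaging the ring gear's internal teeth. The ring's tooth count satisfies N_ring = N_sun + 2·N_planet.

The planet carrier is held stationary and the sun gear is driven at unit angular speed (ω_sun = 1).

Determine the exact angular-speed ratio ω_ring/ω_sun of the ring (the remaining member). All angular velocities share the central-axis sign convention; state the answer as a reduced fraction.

N_ring = 30 + 2·11 = 52
30(ω_s−ω_c) = −52(ω_r−ω_c),  ω_c=0, ω_s=1
ω_r = 0 − (30/52)(1−0) = -15/26
ω_r/ω_s = -15/26

-15/26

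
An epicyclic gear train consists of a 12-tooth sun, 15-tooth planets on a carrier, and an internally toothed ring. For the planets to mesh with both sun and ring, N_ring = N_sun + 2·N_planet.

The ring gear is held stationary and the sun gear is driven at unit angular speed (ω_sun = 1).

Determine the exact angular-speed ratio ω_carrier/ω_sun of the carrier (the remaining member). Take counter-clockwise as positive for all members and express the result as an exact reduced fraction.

2/9

N_ring = 12 + 2·15 = 42
12(ω_s−ω_c) = −42(ω_r−ω_c),  ω_r=0, ω_s=1
12(1−ω_c) = −42(0−ω_c)  ⇒  54ω_c = 12  ⇒  ω_c = 2/9
ω_c/ω_s = 2/9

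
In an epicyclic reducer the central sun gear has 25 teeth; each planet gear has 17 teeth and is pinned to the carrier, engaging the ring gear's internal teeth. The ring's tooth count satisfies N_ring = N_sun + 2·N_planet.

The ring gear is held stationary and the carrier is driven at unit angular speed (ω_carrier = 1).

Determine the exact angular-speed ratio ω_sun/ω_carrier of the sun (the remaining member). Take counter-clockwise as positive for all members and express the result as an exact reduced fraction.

84/25

N_ring = 25 + 2·17 = 59
25(ω_s−ω_c) = −59(ω_r−ω_c),  ω_r=0, ω_c=1
ω_s = 1 − (59/25)(0−1) = 84/25
ω_s/ω_c = 84/25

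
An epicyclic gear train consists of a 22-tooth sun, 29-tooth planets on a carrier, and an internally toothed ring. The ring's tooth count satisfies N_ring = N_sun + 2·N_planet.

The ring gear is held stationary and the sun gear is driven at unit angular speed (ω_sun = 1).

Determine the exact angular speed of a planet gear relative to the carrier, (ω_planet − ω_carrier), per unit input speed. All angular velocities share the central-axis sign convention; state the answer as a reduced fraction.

-880/1479

N_ring = 22 + 2·29 = 80
22(ω_s−ω_c) = −80(ω_r−ω_c),  ω_r=0, ω_s=1
22(1−ω_c) = −80(0−ω_c)  ⇒  102ω_c = 22  ⇒  ω_c = 11/51
sun–planet: 22·(1−11/51) = −29·(ω_p−ω_c)  ⇒  ω_p−ω_c = −(22/29)·(40/51) = -880/1479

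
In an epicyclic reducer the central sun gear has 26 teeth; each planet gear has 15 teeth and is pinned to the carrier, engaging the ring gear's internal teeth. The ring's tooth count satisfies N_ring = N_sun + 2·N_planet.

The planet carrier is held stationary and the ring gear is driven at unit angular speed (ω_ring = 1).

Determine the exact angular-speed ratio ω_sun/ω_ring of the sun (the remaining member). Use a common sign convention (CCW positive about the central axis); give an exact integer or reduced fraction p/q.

N_ring = 26 + 2·15 = 56
26(ω_s−ω_c) = −56(ω_r−ω_c),  ω_c=0, ω_r=1
ω_s = 0 − (56/26)(1−0) = -28/13
ω_s/ω_r = -28/13

-28/13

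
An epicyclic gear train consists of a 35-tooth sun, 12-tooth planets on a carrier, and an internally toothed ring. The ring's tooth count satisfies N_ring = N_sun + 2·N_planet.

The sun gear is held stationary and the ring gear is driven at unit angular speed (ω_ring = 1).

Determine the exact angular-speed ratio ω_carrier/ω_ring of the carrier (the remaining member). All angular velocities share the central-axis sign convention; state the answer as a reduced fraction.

59/94

N_ring = 35 + 2·12 = 59
35(ω_s−ω_c) = −59(ω_r−ω_c),  ω_s=0, ω_r=1
35(0−ω_c) = −59(1−ω_c)  ⇒  94ω_c = 59  ⇒  ω_c = 59/94
ω_c/ω_r = 59/94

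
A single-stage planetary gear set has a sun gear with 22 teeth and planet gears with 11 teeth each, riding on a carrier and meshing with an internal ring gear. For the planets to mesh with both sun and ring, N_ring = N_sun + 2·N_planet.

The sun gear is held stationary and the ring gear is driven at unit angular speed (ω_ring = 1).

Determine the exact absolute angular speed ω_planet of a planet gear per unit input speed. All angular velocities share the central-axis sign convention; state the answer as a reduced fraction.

N_ring = 22 + 2·11 = 44
22(ω_s−ω_c) = −44(ω_r−ω_c),  ω_s=0, ω_r=1
22(0−ω_c) = −44(1−ω_c)  ⇒  66ω_c = 44  ⇒  ω_c = 2/3
sun–planet: 22·(0−2/3) = −11·(ω_p−ω_c)  ⇒  ω_p−ω_c = −(22/11)·(-2/3) = 4/3
ω_p = 2/3 + 4/3 = 2

2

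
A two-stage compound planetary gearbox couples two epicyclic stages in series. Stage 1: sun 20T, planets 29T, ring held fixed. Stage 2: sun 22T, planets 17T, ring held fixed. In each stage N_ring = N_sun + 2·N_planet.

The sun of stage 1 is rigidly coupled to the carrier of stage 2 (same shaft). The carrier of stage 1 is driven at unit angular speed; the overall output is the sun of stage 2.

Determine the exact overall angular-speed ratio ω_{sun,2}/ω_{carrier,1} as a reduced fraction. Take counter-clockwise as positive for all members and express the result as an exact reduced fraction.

1911/110

Stage 1: N_ring = 20 + 2·29 = 78
Stage 1: 20(ω_s−ω_c) = −78(ω_r−ω_c),  ω_r=0, ω_c=1
Stage 1: ω_s = 1 − (78/20)(0−1) = 49/10
  ⇒ ω_s¹/ω_c¹ = 49/10
Stage 2: N_ring = 22 + 2·17 = 56
Stage 2: 22(ω_s−ω_c) = −56(ω_r−ω_c),  ω_r=0, ω_c=1
Stage 2: ω_s = 1 − (56/22)(0−1) = 39/11
  ⇒ ω_s²/ω_c² = 39/11
Coupling ω_c² = ω_s¹ ⇒ overall = 49/10 × 39/11 = 1911/110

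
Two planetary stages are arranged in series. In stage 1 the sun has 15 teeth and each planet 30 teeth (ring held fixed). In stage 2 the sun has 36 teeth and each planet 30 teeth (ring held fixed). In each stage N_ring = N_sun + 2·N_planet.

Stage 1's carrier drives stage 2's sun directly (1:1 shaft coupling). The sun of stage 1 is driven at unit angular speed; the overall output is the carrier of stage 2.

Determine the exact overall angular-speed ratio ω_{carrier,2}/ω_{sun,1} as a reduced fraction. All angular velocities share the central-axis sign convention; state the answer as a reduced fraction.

1/22

Stage 1: N_ring = 15 + 2·30 = 75
Stage 1: 15(ω_s−ω_c) = −75(ω_r−ω_c),  ω_r=0, ω_s=1
Stage 1: 15(1−ω_c) = −75(0−ω_c)  ⇒  90ω_c = 15  ⇒  ω_c = 1/6
  ⇒ ω_c¹/ω_s¹ = 1/6
Stage 2: N_ring = 36 + 2·30 = 96
Stage 2: 36(ω_s−ω_c) = −96(ω_r−ω_c),  ω_r=0, ω_s=1
Stage 2: 36(1−ω_c) = −96(0−ω_c)  ⇒  132ω_c = 36  ⇒  ω_c = 3/11
  ⇒ ω_c²/ω_s² = 3/11
Coupling ω_s² = ω_c¹ ⇒ overall = 1/6 × 3/11 = 1/22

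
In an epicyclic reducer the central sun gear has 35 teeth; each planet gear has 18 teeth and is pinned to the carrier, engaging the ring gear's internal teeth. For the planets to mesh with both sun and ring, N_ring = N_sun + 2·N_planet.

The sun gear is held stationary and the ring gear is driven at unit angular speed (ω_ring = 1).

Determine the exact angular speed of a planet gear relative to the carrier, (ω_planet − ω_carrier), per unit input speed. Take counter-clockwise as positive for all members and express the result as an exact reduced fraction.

N_ring = 35 + 2·18 = 71
35(ω_s−ω_c) = −71(ω_r−ω_c),  ω_s=0, ω_r=1
35(0−ω_c) = −71(1−ω_c)  ⇒  106ω_c = 71  ⇒  ω_c = 71/106
sun–planet: 35·(0−71/106) = −18·(ω_p−ω_c)  ⇒  ω_p−ω_c = −(35/18)·(-71/106) = 2485/1908

2485/1908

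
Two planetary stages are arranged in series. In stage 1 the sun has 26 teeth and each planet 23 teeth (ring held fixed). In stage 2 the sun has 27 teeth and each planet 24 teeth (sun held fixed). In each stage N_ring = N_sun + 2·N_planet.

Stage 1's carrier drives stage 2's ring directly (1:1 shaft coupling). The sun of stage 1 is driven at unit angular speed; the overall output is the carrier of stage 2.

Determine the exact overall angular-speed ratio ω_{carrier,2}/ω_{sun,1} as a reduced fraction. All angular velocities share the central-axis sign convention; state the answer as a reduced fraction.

Stage 1: N_ring = 26 + 2·23 = 72
Stage 1: 26(ω_s−ω_c) = −72(ω_r−ω_c),  ω_r=0, ω_s=1
Stage 1: 26(1−ω_c) = −72(0−ω_c)  ⇒  98ω_c = 26  ⇒  ω_c = 13/49
  ⇒ ω_c¹/ω_s¹ = 13/49
Stage 2: N_ring = 27 + 2·24 = 75
Stage 2: 27(ω_s−ω_c) = −75(ω_r−ω_c),  ω_s=0, ω_r=1
Stage 2: 27(0−ω_c) = −75(1−ω_c)  ⇒  102ω_c = 75  ⇒  ω_c = 25/34
  ⇒ ω_c²/ω_r² = 25/34
Coupling ω_r² = ω_c¹ ⇒ overall = 13/49 × 25/34 = 325/1666

325/1666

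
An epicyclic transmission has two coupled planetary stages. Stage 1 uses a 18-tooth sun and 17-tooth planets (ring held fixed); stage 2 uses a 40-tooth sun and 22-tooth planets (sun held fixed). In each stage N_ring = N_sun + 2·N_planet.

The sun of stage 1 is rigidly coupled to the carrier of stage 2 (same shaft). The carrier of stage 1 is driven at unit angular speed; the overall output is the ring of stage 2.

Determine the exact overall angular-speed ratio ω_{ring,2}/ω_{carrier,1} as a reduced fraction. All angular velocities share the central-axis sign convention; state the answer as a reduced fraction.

155/27

Stage 1: N_ring = 18 + 2·17 = 52
Stage 1: 18(ω_s−ω_c) = −52(ω_r−ω_c),  ω_r=0, ω_c=1
Stage 1: ω_s = 1 − (52/18)(0−1) = 35/9
  ⇒ ω_s¹/ω_c¹ = 35/9
Stage 2: N_ring = 40 + 2·22 = 84
Stage 2: 40(ω_s−ω_c) = −84(ω_r−ω_c),  ω_s=0, ω_c=1
Stage 2: ω_r = 1 − (40/84)(0−1) = 31/21
  ⇒ ω_r²/ω_c² = 31/21
Coupling ω_c² = ω_s¹ ⇒ overall = 35/9 × 31/21 = 155/27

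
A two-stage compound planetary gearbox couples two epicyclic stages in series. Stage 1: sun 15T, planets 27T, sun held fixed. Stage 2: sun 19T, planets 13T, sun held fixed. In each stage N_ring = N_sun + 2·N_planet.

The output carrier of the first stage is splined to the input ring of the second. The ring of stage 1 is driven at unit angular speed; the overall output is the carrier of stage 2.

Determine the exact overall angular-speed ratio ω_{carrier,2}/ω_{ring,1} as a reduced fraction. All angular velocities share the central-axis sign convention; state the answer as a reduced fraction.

Stage 1: N_ring = 15 + 2·27 = 69
Stage 1: 15(ω_s−ω_c) = −69(ω_r−ω_c),  ω_s=0, ω_r=1
Stage 1: 15(0−ω_c) = −69(1−ω_c)  ⇒  84ω_c = 69  ⇒  ω_c = 23/28
  ⇒ ω_c¹/ω_r¹ = 23/28
Stage 2: N_ring = 19 + 2·13 = 45
Stage 2: 19(ω_s−ω_c) = −45(ω_r−ω_c),  ω_s=0, ω_r=1
Stage 2: 19(0−ω_c) = −45(1−ω_c)  ⇒  64ω_c = 45  ⇒  ω_c = 45/64
  ⇒ ω_c²/ω_r² = 45/64
Coupling ω_r² = ω_c¹ ⇒ overall = 23/28 × 45/64 = 1035/1792

1035/1792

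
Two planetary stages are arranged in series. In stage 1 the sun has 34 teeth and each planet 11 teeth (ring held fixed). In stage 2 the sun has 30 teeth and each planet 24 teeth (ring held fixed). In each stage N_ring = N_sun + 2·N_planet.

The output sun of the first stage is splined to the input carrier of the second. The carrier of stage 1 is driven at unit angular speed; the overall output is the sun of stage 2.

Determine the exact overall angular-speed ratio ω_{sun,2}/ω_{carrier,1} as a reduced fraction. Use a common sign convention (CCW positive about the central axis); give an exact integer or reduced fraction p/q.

162/17

Stage 1: N_ring = 34 + 2·11 = 56
Stage 1: 34(ω_s−ω_c) = −56(ω_r−ω_c),  ω_r=0, ω_c=1
Stage 1: ω_s = 1 − (56/34)(0−1) = 45/17
  ⇒ ω_s¹/ω_c¹ = 45/17
Stage 2: N_ring = 30 + 2·24 = 78
Stage 2: 30(ω_s−ω_c) = −78(ω_r−ω_c),  ω_r=0, ω_c=1
Stage 2: ω_s = 1 − (78/30)(0−1) = 18/5
  ⇒ ω_s²/ω_c² = 18/5
Coupling ω_c² = ω_s¹ ⇒ overall = 45/17 × 18/5 = 162/17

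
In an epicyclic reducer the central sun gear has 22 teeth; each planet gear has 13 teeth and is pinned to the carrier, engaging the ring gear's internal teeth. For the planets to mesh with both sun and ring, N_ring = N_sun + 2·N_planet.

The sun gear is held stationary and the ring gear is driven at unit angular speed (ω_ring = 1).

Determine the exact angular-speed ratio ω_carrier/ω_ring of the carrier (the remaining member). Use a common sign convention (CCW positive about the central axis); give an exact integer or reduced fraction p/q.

24/35

N_ring = 22 + 2·13 = 48
22(ω_s−ω_c) = −48(ω_r−ω_c),  ω_s=0, ω_r=1
22(0−ω_c) = −48(1−ω_c)  ⇒  70ω_c = 48  ⇒  ω_c = 24/35
ω_c/ω_r = 24/35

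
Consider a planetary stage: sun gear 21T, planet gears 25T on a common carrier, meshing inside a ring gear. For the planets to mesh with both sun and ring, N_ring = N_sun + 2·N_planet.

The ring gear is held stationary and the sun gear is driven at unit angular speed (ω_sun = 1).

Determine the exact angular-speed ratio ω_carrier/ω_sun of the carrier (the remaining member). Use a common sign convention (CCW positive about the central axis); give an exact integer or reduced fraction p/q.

N_ring = 21 + 2·25 = 71
21(ω_s−ω_c) = −71(ω_r−ω_c),  ω_r=0, ω_s=1
21(1−ω_c) = −71(0−ω_c)  ⇒  92ω_c = 21  ⇒  ω_c = 21/92
ω_c/ω_s = 21/92

21/92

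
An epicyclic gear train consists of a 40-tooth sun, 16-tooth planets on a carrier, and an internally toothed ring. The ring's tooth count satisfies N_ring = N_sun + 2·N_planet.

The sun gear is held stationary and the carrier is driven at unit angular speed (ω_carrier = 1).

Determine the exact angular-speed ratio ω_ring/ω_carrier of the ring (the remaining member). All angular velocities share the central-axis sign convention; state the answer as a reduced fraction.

N_ring = 40 + 2·16 = 72
40(ω_s−ω_c) = −72(ω_r−ω_c),  ω_s=0, ω_c=1
ω_r = 1 − (40/72)(0−1) = 14/9
ω_r/ω_c = 14/9

14/9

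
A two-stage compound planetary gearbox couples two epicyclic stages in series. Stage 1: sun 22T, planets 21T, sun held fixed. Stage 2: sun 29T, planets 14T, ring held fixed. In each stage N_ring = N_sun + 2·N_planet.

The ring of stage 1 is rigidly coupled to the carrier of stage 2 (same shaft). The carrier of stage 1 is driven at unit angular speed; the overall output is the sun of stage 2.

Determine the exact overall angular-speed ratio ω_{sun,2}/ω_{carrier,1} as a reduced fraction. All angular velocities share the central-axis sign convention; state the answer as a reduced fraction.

1849/464

Stage 1: N_ring = 22 + 2·21 = 64
Stage 1: 22(ω_s−ω_c) = −64(ω_r−ω_c),  ω_s=0, ω_c=1
Stage 1: ω_r = 1 − (22/64)(0−1) = 43/32
  ⇒ ω_r¹/ω_c¹ = 43/32
Stage 2: N_ring = 29 + 2·14 = 57
Stage 2: 29(ω_s−ω_c) = −57(ω_r−ω_c),  ω_r=0, ω_c=1
Stage 2: ω_s = 1 − (57/29)(0−1) = 86/29
  ⇒ ω_s²/ω_c² = 86/29
Coupling ω_c² = ω_r¹ ⇒ overall = 43/32 × 86/29 = 1849/464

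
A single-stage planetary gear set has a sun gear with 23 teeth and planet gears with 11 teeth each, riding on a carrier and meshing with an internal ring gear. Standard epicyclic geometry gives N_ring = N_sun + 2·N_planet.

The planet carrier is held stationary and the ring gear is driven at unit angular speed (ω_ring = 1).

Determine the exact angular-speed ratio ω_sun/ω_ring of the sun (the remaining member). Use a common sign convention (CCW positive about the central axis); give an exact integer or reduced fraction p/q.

-45/23

N_ring = 23 + 2·11 = 45
23(ω_s−ω_c) = −45(ω_r−ω_c),  ω_c=0, ω_r=1
ω_s = 0 − (45/23)(1−0) = -45/23
ω_s/ω_r = -45/23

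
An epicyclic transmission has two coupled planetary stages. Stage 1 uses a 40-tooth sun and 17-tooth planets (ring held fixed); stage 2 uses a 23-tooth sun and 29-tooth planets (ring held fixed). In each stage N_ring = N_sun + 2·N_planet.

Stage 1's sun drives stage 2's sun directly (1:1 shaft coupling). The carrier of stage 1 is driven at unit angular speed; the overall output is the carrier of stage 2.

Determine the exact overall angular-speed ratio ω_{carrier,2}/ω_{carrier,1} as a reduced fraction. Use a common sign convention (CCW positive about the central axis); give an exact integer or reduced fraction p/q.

1311/2080

Stage 1: N_ring = 40 + 2·17 = 74
Stage 1: 40(ω_s−ω_c) = −74(ω_r−ω_c),  ω_r=0, ω_c=1
Stage 1: ω_s = 1 − (74/40)(0−1) = 57/20
  ⇒ ω_s¹/ω_c¹ = 57/20
Stage 2: N_ring = 23 + 2·29 = 81
Stage 2: 23(ω_s−ω_c) = −81(ω_r−ω_c),  ω_r=0, ω_s=1
Stage 2: 23(1−ω_c) = −81(0−ω_c)  ⇒  104ω_c = 23  ⇒  ω_c = 23/104
  ⇒ ω_c²/ω_s² = 23/104
Coupling ω_s² = ω_s¹ ⇒ overall = 57/20 × 23/104 = 1311/2080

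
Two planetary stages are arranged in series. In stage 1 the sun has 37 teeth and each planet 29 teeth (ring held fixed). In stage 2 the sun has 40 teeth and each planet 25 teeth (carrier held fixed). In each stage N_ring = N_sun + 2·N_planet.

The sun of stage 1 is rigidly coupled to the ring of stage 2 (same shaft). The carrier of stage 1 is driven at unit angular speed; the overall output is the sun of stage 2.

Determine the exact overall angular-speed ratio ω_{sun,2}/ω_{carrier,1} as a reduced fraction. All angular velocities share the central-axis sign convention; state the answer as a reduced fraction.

Stage 1: N_ring = 37 + 2·29 = 95
Stage 1: 37(ω_s−ω_c) = −95(ω_r−ω_c),  ω_r=0, ω_c=1
Stage 1: ω_s = 1 − (95/37)(0−1) = 132/37
  ⇒ ω_s¹/ω_c¹ = 132/37
Stage 2: N_ring = 40 + 2·25 = 90
Stage 2: 40(ω_s−ω_c) = −90(ω_r−ω_c),  ω_c=0, ω_r=1
Stage 2: ω_s = 0 − (90/40)(1−0) = -9/4
  ⇒ ω_s²/ω_r² = -9/4
Coupling ω_r² = ω_s¹ ⇒ overall = 132/37 × -9/4 = -297/37

-297/37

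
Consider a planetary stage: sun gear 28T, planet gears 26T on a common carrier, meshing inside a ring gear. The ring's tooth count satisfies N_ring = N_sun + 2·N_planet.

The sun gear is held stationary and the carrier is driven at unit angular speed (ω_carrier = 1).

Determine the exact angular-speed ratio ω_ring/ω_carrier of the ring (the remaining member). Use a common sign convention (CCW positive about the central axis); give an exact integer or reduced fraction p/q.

27/20

N_ring = 28 + 2·26 = 80
28(ω_s−ω_c) = −80(ω_r−ω_c),  ω_s=0, ω_c=1
ω_r = 1 − (28/80)(0−1) = 27/20
ω_r/ω_c = 27/20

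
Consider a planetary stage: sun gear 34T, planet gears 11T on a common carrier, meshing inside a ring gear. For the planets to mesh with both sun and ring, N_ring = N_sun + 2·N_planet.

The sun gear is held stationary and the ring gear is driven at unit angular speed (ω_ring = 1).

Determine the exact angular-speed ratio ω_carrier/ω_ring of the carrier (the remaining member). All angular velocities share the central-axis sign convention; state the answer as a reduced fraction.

28/45

N_ring = 34 + 2·11 = 56
34(ω_s−ω_c) = −56(ω_r−ω_c),  ω_s=0, ω_r=1
34(0−ω_c) = −56(1−ω_c)  ⇒  90ω_c = 56  ⇒  ω_c = 28/45
ω_c/ω_r = 28/45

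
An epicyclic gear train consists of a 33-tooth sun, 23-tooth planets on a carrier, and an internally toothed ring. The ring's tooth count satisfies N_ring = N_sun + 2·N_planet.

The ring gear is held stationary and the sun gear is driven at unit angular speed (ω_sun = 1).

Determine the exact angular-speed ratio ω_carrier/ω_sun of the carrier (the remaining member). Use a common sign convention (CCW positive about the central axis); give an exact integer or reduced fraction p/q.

33/112

N_ring = 33 + 2·23 = 79
33(ω_s−ω_c) = −79(ω_r−ω_c),  ω_r=0, ω_s=1
33(1−ω_c) = −79(0−ω_c)  ⇒  112ω_c = 33  ⇒  ω_c = 33/112
ω_c/ω_s = 33/112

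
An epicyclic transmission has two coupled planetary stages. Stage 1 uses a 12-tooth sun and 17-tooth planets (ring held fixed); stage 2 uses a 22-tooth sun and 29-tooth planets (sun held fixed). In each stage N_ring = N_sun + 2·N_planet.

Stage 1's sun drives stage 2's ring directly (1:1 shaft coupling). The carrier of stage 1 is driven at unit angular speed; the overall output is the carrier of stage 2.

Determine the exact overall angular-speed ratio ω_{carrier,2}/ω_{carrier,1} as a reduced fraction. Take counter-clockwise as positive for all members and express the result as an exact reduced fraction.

580/153

Stage 1: N_ring = 12 + 2·17 = 46
Stage 1: 12(ω_s−ω_c) = −46(ω_r−ω_c),  ω_r=0, ω_c=1
Stage 1: ω_s = 1 − (46/12)(0−1) = 29/6
  ⇒ ω_s¹/ω_c¹ = 29/6
Stage 2: N_ring = 22 + 2·29 = 80
Stage 2: 22(ω_s−ω_c) = −80(ω_r−ω_c),  ω_s=0, ω_r=1
Stage 2: 22(0−ω_c) = −80(1−ω_c)  ⇒  102ω_c = 80  ⇒  ω_c = 40/51
  ⇒ ω_c²/ω_r² = 40/51
Coupling ω_r² = ω_s¹ ⇒ overall = 29/6 × 40/51 = 580/153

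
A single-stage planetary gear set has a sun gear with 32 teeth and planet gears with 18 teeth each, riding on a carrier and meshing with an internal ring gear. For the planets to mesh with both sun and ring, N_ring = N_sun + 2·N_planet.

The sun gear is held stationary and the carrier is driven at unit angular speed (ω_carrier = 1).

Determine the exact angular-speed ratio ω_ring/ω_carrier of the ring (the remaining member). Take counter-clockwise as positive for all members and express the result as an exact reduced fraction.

N_ring = 32 + 2·18 = 68
32(ω_s−ω_c) = −68(ω_r−ω_c),  ω_s=0, ω_c=1
ω_r = 1 − (32/68)(0−1) = 25/17
ω_r/ω_c = 25/17

25/17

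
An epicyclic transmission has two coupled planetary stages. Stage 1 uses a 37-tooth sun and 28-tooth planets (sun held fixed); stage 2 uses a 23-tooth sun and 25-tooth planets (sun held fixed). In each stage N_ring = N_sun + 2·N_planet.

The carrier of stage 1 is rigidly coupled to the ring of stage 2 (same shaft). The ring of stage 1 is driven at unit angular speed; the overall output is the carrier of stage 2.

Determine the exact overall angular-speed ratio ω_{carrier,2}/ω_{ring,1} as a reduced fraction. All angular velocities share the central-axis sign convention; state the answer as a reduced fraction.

2263/4160

Stage 1: N_ring = 37 + 2·28 = 93
Stage 1: 37(ω_s−ω_c) = −93(ω_r−ω_c),  ω_s=0, ω_r=1
Stage 1: 37(0−ω_c) = −93(1−ω_c)  ⇒  130ω_c = 93  ⇒  ω_c = 93/130
  ⇒ ω_c¹/ω_r¹ = 93/130
Stage 2: N_ring = 23 + 2·25 = 73
Stage 2: 23(ω_s−ω_c) = −73(ω_r−ω_c),  ω_s=0, ω_r=1
Stage 2: 23(0−ω_c) = −73(1−ω_c)  ⇒  96ω_c = 73  ⇒  ω_c = 73/96
  ⇒ ω_c²/ω_r² = 73/96
Coupling ω_r² = ω_c¹ ⇒ overall = 93/130 × 73/96 = 2263/4160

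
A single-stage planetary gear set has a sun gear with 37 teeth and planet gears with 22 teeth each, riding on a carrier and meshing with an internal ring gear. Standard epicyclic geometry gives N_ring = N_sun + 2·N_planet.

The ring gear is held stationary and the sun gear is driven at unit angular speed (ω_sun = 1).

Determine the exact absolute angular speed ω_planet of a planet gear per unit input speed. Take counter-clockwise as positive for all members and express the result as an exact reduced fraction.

N_ring = 37 + 2·22 = 81
37(ω_s−ω_c) = −81(ω_r−ω_c),  ω_r=0, ω_s=1
37(1−ω_c) = −81(0−ω_c)  ⇒  118ω_c = 37  ⇒  ω_c = 37/118
sun–planet: 37·(1−37/118) = −22·(ω_p−ω_c)  ⇒  ω_p−ω_c = −(37/22)·(81/118) = -2997/2596
ω_p = 37/118 − 2997/2596 = -37/44

-37/44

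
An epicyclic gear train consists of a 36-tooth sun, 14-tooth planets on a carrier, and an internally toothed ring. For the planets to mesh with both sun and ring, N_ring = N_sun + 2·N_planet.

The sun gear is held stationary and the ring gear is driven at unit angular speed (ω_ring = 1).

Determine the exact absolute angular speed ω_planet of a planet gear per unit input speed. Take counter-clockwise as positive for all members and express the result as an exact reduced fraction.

N_ring = 36 + 2·14 = 64
36(ω_s−ω_c) = −64(ω_r−ω_c),  ω_s=0, ω_r=1
36(0−ω_c) = −64(1−ω_c)  ⇒  100ω_c = 64  ⇒  ω_c = 16/25
sun–planet: 36·(0−16/25) = −14·(ω_p−ω_c)  ⇒  ω_p−ω_c = −(36/14)·(-16/25) = 288/175
ω_p = 16/25 + 288/175 = 16/7

16/7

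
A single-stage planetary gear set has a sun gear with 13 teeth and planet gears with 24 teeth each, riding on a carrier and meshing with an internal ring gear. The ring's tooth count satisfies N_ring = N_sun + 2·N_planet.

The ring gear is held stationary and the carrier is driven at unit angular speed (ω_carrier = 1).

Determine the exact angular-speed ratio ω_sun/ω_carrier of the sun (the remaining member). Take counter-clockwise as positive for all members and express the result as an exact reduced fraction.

74/13

N_ring = 13 + 2·24 = 61
13(ω_s−ω_c) = −61(ω_r−ω_c),  ω_r=0, ω_c=1
ω_s = 1 − (61/13)(0−1) = 74/13
ω_s/ω_c = 74/13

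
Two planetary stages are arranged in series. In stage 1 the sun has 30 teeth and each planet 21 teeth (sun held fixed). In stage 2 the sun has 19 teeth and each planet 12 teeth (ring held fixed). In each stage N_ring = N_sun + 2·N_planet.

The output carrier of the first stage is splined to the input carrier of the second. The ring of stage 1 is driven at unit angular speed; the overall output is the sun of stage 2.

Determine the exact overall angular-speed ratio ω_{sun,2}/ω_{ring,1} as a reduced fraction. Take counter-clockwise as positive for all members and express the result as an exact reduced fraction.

Stage 1: N_ring = 30 + 2·21 = 72
Stage 1: 30(ω_s−ω_c) = −72(ω_r−ω_c),  ω_s=0, ω_r=1
Stage 1: 30(0−ω_c) = −72(1−ω_c)  ⇒  102ω_c = 72  ⇒  ω_c = 12/17
  ⇒ ω_c¹/ω_r¹ = 12/17
Stage 2: N_ring = 19 + 2·12 = 43
Stage 2: 19(ω_s−ω_c) = −43(ω_r−ω_c),  ω_r=0, ω_c=1
Stage 2: ω_s = 1 − (43/19)(0−1) = 62/19
  ⇒ ω_s²/ω_c² = 62/19
Coupling ω_c² = ω_c¹ ⇒ overall = 12/17 × 62/19 = 744/323

744/323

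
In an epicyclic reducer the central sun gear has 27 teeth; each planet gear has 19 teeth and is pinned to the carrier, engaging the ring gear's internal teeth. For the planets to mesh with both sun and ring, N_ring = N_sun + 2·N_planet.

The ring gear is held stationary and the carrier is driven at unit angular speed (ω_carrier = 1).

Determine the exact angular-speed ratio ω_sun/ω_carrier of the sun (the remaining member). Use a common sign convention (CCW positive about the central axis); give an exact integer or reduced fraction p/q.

N_ring = 27 + 2·19 = 65
27(ω_s−ω_c) = −65(ω_r−ω_c),  ω_r=0, ω_c=1
ω_s = 1 − (65/27)(0−1) = 92/27
ω_s/ω_c = 92/27

92/27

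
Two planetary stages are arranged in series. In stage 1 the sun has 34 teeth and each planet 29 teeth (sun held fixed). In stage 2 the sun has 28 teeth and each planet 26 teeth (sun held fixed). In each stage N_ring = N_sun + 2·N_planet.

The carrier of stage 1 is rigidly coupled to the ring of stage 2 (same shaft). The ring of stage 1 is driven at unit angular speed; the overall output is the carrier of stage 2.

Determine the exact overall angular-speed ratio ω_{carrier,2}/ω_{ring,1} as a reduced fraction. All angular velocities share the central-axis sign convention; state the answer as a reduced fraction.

920/1701

Stage 1: N_ring = 34 + 2·29 = 92
Stage 1: 34(ω_s−ω_c) = −92(ω_r−ω_c),  ω_s=0, ω_r=1
Stage 1: 34(0−ω_c) = −92(1−ω_c)  ⇒  126ω_c = 92  ⇒  ω_c = 46/63
  ⇒ ω_c¹/ω_r¹ = 46/63
Stage 2: N_ring = 28 + 2·26 = 80
Stage 2: 28(ω_s−ω_c) = −80(ω_r−ω_c),  ω_s=0, ω_r=1
Stage 2: 28(0−ω_c) = −80(1−ω_c)  ⇒  108ω_c = 80  ⇒  ω_c = 20/27
  ⇒ ω_c²/ω_r² = 20/27
Coupling ω_r² = ω_c¹ ⇒ overall = 46/63 × 20/27 = 920/1701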